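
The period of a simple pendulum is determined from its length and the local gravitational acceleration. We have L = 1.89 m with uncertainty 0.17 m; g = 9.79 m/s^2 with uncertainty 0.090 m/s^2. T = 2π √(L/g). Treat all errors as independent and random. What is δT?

Since T is a product/quotient, work with relative uncertainties:
  (½·δL/L)² = (0.5×0.0899)² = 0.00202;  (−½·δg/g)² = (-0.5×0.00919)² = 2.11e-05
δT/T = √(0.00204) = 0.0452
T = 2.76 s, so δT = 0.0452 × 2.76 = 0.125 s.

0.125 s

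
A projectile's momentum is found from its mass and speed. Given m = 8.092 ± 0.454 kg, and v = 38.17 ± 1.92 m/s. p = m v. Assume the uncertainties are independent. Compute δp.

p is a product of powers, so relative uncertainties combine in quadrature:
  (1·δm/m)² = (1×0.0561)² = 0.00315;  (1·δv/v)² = (1×0.0503)² = 0.00253
δp/p = √(0.00568) = 0.0754
p = 308.9 kg·m/s, so δp = 0.0754 × 308.9 = 23.3 kg·m/s.

23.3 kg·m/s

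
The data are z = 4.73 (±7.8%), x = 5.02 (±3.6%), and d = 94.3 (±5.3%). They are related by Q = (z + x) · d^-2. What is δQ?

Let u = z + x = 9.75. δu = √(δz² + δx²) = √(0.136 + 0.0327) = 0.411, so δu/u = 0.0421.
Q is then a monomial in u, d:
δQ/Q = √((δu/u)² + (-2·δd/d)²) = √(0.00178 + 0.0112) = 0.114
Q = 0.00110, so δQ = 0.114 × 0.00110 = 0.000125.

0.000125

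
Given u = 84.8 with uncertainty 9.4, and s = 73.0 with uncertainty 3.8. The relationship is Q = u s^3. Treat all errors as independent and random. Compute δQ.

Q is a product of powers, so relative uncertainties combine in quadrature:
  (1·δu/u)² = (1×0.111)² = 0.0123;  (3·δs/s)² = (3×0.0521)² = 0.0244
δQ/Q = √(0.0367) = 0.192
Q = 3.3e+07, so δQ = 0.192 × 3.3e+07 = 6.32e+06.

6.32e+06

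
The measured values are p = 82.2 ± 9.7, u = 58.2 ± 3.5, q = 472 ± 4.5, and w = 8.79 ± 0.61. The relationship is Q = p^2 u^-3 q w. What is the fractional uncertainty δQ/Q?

For a monomial Q ∝ p^2, u^-3, q, w, fractional errors add in quadrature:
  (2·δp/p)² = (2×0.118)² = 0.0557;  (-3·δu/u)² = (-3×0.0601)² = 0.0325;  (1·δq/q)² = (1×0.00953)² = 9.09e-05;  (1·δw/w)² = (1×0.0694)² = 0.00482
δQ/Q = √(0.0932) = 0.305

0.305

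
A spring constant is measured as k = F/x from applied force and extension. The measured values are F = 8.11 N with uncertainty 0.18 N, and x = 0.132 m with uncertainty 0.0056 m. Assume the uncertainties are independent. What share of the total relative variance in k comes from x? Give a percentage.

(δk/k)² = (1·δF/F)² + (-1·δx/x)²
  F term: (1×0.0222)² = 0.000493
  x term: (-1×0.0424)² = 0.00180
Total = 0.00229. Share from x = 0.00180/0.00229 = 0.785.

78.5%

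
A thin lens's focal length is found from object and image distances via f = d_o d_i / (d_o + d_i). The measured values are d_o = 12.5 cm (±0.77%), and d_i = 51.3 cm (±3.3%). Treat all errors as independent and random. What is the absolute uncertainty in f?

∂f/∂d_o = (d_i/(d_o+d_i))² = 0.647;  ∂f/∂d_i = (d_o/(d_o+d_i))² = 0.0384
δf = √((∂f/∂d_o · δd_o)² + (∂f/∂d_i · δd_i)²) = √(0.00387 + 0.00422) = 0.0900 cm

0.0900 cm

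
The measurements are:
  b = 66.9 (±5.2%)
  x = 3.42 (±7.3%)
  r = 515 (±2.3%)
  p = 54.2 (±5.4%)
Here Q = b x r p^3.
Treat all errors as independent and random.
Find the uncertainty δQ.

For a monomial Q ∝ b, x, r, p^3, fractional errors add in quadrature:
  (1·δb/b)² = (1×0.0520)² = 0.00270;  (1·δx/x)² = (1×0.0730)² = 0.00533;  (1·δr/r)² = (1×0.0230)² = 0.000529;  (3·δp/p)² = (3×0.0540)² = 0.0262
δQ/Q = √(0.0348) = 0.187
Q = 1.88e+10, so δQ = 0.187 × 1.88e+10 = 3.5e+09.

3.5e+09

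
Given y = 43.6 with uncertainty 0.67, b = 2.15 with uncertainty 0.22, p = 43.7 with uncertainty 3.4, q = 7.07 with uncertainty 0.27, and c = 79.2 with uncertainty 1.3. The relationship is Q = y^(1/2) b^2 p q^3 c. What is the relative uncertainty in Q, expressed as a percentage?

24.8%

Q is a product of powers, so relative uncertainties combine in quadrature:
  (½·δy/y)² = (0.5×0.0154)² = 5.9e-05;  (2·δb/b)² = (2×0.102)² = 0.0419;  (1·δp/p)² = (1×0.0778)² = 0.00605;  (3·δq/q)² = (3×0.0382)² = 0.0131;  (1·δc/c)² = (1×0.0164)² = 0.000269
δQ/Q = √(0.0614) = 0.248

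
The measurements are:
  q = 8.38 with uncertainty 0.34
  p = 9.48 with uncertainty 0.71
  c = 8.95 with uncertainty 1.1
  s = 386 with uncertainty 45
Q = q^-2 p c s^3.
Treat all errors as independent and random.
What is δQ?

2.69e+07

Q is a product of powers, so relative uncertainties combine in quadrature:
  (-2·δq/q)² = (-2×0.0406)² = 0.00658;  (1·δp/p)² = (1×0.0749)² = 0.00561;  (1·δc/c)² = (1×0.123)² = 0.0151;  (3·δs/s)² = (3×0.117)² = 0.122
δQ/Q = √(0.150) = 0.387
Q = 6.95e+07, so δQ = 0.387 × 6.95e+07 = 2.69e+07.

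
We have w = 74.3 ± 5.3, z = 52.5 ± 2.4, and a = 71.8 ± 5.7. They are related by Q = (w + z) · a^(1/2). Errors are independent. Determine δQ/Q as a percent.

Let u = w + z = 127. δu = √(δw² + δz²) = √(28.1 + 5.76) = 5.82, so δu/u = 0.0459.
Q is then a monomial in u, a:
δQ/Q = √((δu/u)² + (½·δa/a)²) = √(0.00211 + 0.00158) = 0.0607

6.07%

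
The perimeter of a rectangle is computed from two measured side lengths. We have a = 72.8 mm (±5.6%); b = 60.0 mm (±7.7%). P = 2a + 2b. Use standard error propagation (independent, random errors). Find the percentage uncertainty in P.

Each term contributes (cᵢ δxᵢ)² to (δP)²:
  (2·δa)² = 66.5;  (2·δb)² = 85.4
δP = √(152) = 12.3 mm
P = 266 mm, so δP/P = 12.3/266 = 0.0464.

4.64%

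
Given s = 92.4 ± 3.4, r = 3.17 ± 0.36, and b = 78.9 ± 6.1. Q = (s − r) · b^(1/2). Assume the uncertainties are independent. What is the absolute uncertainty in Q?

Let u = s − r = 89.2. δu = √(δs² + δr²) = √(11.6 + 0.130) = 3.42, so δu/u = 0.0383.
Q is then a monomial in u, b:
δQ/Q = √((δu/u)² + (½·δb/b)²) = √(0.00147 + 0.00149) = 0.0544
Q = 793, so δQ = 0.0544 × 793 = 43.1.

43.1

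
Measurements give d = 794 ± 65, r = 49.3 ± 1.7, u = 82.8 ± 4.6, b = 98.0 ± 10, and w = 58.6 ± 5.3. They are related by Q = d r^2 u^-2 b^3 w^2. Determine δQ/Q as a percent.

38.8%

Each factor contributes (exponent × relative error)² to (δQ/Q)²:
  (1·δd/d)² = (1×0.0819)² = 0.00670;  (2·δr/r)² = (2×0.0345)² = 0.00476;  (-2·δu/u)² = (-2×0.0556)² = 0.0123;  (3·δb/b)² = (3×0.102)² = 0.0937;  (2·δw/w)² = (2×0.0904)² = 0.0327
δQ/Q = √(0.150) = 0.388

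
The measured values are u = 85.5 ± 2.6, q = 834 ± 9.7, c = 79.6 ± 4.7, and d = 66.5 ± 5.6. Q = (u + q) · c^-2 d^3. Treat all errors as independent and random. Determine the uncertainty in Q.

11900

Let w = u + q = 920. δw = √(δu² + δq²) = √(6.76 + 94.1) = 10.0, so δw/w = 0.0109.
Q is then a monomial in w, c, d:
δQ/Q = √((δw/w)² + (-2·δc/c)² + (3·δd/d)²) = √(0.000119 + 0.0139 + 0.0638) = 0.279
Q = 42700, so δQ = 0.279 × 42700 = 11900.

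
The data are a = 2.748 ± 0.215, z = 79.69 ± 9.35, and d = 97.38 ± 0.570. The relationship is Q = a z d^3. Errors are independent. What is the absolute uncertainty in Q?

Q is a product of powers, so relative uncertainties combine in quadrature:
  (1·δa/a)² = (1×0.0782)² = 0.00612;  (1·δz/z)² = (1×0.117)² = 0.0138;  (3·δd/d)² = (3×0.00585)² = 0.000308
δQ/Q = √(0.0202) = 0.142
Q = 2.022e+08, so δQ = 0.142 × 2.022e+08 = 2.87e+07.

2.87e+07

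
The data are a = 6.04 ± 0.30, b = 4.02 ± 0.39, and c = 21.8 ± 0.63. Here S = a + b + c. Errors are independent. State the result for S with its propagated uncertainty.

For a sum/difference, combine absolute errors in quadrature:
  (δa)² = 0.0900;  (δb)² = 0.152;  (δc)² = 0.397
δS = √(0.639) = 0.799
S = 31.9.

31.9 ± 0.799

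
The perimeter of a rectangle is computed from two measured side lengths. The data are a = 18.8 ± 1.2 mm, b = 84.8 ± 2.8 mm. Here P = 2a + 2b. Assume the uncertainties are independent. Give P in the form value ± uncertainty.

P is a linear combination, so absolute uncertainties add in quadrature:
  (2·δa)² = 5.76;  (2·δb)² = 31.4
δP = √(37.1) = 6.09 mm
P = 207 mm.

207 ± 6.09 mm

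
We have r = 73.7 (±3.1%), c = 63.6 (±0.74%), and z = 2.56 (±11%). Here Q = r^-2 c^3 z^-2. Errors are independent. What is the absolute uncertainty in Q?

1.66

For a monomial Q ∝ r^-2, c^3, z^-2, fractional errors add in quadrature:
  (-2·δr/r)² = (-2×0.0310)² = 0.00384;  (3·δc/c)² = (3×0.00740)² = 0.000493;  (-2·δz/z)² = (-2×0.110)² = 0.0484
δQ/Q = √(0.0527) = 0.230
Q = 7.23, so δQ = 0.230 × 7.23 = 1.66.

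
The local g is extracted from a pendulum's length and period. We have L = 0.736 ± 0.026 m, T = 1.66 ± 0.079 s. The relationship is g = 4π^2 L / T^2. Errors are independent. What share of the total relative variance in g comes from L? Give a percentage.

12.1%

(δg/g)² = (1·δL/L)² + (-2·δT/T)²
  L term: (1×0.0353)² = 0.00125
  T term: (-2×0.0476)² = 0.00906
Total = 0.0103. Share from L = 0.00125/0.0103 = 0.121.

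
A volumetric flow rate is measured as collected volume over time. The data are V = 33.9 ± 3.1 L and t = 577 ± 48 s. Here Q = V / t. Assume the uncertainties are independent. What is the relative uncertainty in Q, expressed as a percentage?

12.4%

For a monomial Q ∝ V, t^-1, fractional errors add in quadrature:
  (1·δV/V)² = (1×0.0914)² = 0.00836;  (-1·δt/t)² = (-1×0.0832)² = 0.00692
δQ/Q = √(0.0153) = 0.124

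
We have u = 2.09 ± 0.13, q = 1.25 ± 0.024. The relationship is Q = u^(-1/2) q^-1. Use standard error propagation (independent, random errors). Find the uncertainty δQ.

0.0202

Products/powers → add relative errors in quadrature, weighted by exponent:
  (−½·δu/u)² = (-0.5×0.0622)² = 0.000967;  (-1·δq/q)² = (-1×0.0192)² = 0.000369
δQ/Q = √(0.00134) = 0.0365
Q = 0.553, so δQ = 0.0365 × 0.553 = 0.0202.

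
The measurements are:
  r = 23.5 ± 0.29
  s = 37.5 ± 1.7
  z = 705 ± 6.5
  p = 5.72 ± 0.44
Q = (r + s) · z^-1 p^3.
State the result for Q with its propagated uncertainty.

Let u = r + s = 61.0. δu = √(δr² + δs²) = √(0.0841 + 2.89) = 1.72, so δu/u = 0.0283.
Q is then a monomial in u, z, p:
δQ/Q = √((δu/u)² + (-1·δz/z)² + (3·δp/p)²) = √(0.000799 + 8.5e-05 + 0.0533) = 0.233
Q = 16.2, so δQ = 0.233 × 16.2 = 3.77.

16.2 ± 3.77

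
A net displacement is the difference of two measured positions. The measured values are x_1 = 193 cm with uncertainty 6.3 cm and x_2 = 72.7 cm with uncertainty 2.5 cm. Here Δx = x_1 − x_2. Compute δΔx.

6.78 cm

Absolute uncertainties add in quadrature for a linear combination:
  (δx_1)² = 39.7;  (δx_2)² = 6.25
δΔx = √(45.9) = 6.78 cm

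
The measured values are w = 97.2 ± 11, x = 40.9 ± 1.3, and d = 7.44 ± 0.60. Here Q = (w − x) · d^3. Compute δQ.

Let u = w − x = 56.3. δu = √(δw² + δx²) = √(121 + 1.69) = 11.1, so δu/u = 0.197.
Q is then a monomial in u, d:
δQ/Q = √((δu/u)² + (3·δd/d)²) = √(0.0387 + 0.0585) = 0.312
Q = 23200, so δQ = 0.312 × 23200 = 7230.

7230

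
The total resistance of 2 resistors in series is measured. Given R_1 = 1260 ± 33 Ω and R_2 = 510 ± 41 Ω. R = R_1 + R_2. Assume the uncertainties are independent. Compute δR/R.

0.0297

Each term contributes (cᵢ δxᵢ)² to (δR)²:
  (δR_1)² = 1090;  (δR_2)² = 1680
δR = √(2770) = 52.6 Ω
R = 1770 Ω, so δR/R = 52.6/1770 = 0.0297.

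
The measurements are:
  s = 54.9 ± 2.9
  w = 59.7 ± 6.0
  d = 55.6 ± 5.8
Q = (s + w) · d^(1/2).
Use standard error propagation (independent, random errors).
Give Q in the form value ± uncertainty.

Let u = s + w = 115. δu = √(δs² + δw²) = √(8.41 + 36.0) = 6.66, so δu/u = 0.0582.
Q is then a monomial in u, d:
δQ/Q = √((δu/u)² + (½·δd/d)²) = √(0.00338 + 0.00272) = 0.0781
Q = 855, so δQ = 0.0781 × 855 = 66.8.

855 ± 66.8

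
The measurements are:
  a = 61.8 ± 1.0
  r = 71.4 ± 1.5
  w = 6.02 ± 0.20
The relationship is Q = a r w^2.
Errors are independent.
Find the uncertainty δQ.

Relative error in a monomial: (δQ/Q)² = Σ (nᵢ · δxᵢ/xᵢ)².
  (1·δa/a)² = (1×0.0162)² = 0.000262;  (1·δr/r)² = (1×0.0210)² = 0.000441;  (2·δw/w)² = (2×0.0332)² = 0.00441
δQ/Q = √(0.00512) = 0.0715
Q = 1.6e+05, so δQ = 0.0715 × 1.6e+05 = 11400.

11400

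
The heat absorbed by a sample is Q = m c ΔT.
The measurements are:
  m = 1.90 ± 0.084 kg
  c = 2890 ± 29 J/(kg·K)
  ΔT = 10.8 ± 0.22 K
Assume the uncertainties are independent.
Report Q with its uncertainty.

59300 ± 2950 J

For a monomial Q ∝ m, c, ΔT, fractional errors add in quadrature:
  (1·δm/m)² = (1×0.0442)² = 0.00195;  (1·δc/c)² = (1×0.0100)² = 0.000101;  (1·δΔT/ΔT)² = (1×0.0204)² = 0.000415
δQ/Q = √(0.00247) = 0.0497
Q = 59300 J, so δQ = 0.0497 × 59300 = 2950 J.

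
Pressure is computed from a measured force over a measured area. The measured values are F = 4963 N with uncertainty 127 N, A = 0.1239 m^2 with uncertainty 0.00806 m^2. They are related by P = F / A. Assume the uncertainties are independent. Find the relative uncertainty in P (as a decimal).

0.0699

Relative error in a monomial: (δP/P)² = Σ (nᵢ · δxᵢ/xᵢ)².
  (1·δF/F)² = (1×0.0256)² = 0.000655;  (-1·δA/A)² = (-1×0.0651)² = 0.00423
δP/P = √(0.00489) = 0.0699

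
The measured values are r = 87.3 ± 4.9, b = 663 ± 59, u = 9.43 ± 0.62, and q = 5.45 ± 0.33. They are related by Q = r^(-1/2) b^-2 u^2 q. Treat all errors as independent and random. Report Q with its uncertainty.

(1.18 ± 0.273) × 10^-4

Since Q is a product/quotient, work with relative uncertainties:
  (−½·δr/r)² = (-0.5×0.0561)² = 0.000788;  (-2·δb/b)² = (-2×0.0890)² = 0.0317;  (2·δu/u)² = (2×0.0657)² = 0.0173;  (1·δq/q)² = (1×0.0606)² = 0.00367
δQ/Q = √(0.0534) = 0.231
Q = 0.000118, so δQ = 0.231 × 0.000118 = 2.73e-05.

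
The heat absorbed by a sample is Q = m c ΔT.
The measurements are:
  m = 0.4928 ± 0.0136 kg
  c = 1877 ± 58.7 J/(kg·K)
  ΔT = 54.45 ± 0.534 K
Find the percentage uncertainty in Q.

Since Q is a product/quotient, work with relative uncertainties:
  (1·δm/m)² = (1×0.0276)² = 0.000762;  (1·δc/c)² = (1×0.0313)² = 0.000978;  (1·δΔT/ΔT)² = (1×0.00981)² = 9.62e-05
δQ/Q = √(0.00184) = 0.0428

4.28%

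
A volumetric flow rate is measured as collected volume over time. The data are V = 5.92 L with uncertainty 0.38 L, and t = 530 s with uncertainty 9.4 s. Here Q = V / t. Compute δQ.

Relative error in a monomial: (δQ/Q)² = Σ (nᵢ · δxᵢ/xᵢ)².
  (1·δV/V)² = (1×0.0642)² = 0.00412;  (-1·δt/t)² = (-1×0.0177)² = 0.000315
δQ/Q = √(0.00443) = 0.0666
Q = 0.0112 L/s, so δQ = 0.0666 × 0.0112 = 0.000744 L/s.

0.000744 L/s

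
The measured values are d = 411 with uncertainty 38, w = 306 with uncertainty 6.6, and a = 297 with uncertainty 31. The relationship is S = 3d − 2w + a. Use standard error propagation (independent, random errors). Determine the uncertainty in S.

119

S is a linear combination, so absolute uncertainties add in quadrature:
  (3·δd)² = 13000;  (2·δw)² = 174;  (δa)² = 961
δS = √(14100) = 119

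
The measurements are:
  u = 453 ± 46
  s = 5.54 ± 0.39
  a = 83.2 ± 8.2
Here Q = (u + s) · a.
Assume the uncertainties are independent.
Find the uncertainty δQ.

Let w = u + s = 459. δw = √(δu² + δs²) = √(2120 + 0.152) = 46.0, so δw/w = 0.100.
Q is then a monomial in w, a:
δQ/Q = √((δw/w)² + (1·δa/a)²) = √(0.0101 + 0.00971) = 0.141
Q = 38200, so δQ = 0.141 × 38200 = 5370.

5370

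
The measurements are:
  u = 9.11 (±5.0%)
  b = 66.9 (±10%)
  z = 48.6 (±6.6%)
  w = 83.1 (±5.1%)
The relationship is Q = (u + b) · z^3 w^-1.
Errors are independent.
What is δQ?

Let h = u + b = 76.0. δh = √(δu² + δb²) = √(0.207 + 44.8) = 6.71, so δh/h = 0.0882.
Q is then a monomial in h, z, w:
δQ/Q = √((δh/h)² + (3·δz/z)² + (-1·δw/w)²) = √(0.00778 + 0.0392 + 0.00260) = 0.223
Q = 1.05e+05, so δQ = 0.223 × 1.05e+05 = 23400.

23400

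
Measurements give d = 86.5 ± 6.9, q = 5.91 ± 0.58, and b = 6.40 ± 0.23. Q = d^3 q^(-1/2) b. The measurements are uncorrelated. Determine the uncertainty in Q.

4.21e+05

Q is a product of powers, so relative uncertainties combine in quadrature:
  (3·δd/d)² = (3×0.0798)² = 0.0573;  (−½·δq/q)² = (-0.5×0.0981)² = 0.00241;  (1·δb/b)² = (1×0.0359)² = 0.00129
δQ/Q = √(0.0610) = 0.247
Q = 1.7e+06, so δQ = 0.247 × 1.7e+06 = 4.21e+05.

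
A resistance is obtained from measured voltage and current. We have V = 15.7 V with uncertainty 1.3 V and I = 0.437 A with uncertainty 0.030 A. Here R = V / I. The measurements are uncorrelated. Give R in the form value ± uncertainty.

35.9 ± 3.86 Ω

Each factor contributes (exponent × relative error)² to (δR/R)²:
  (1·δV/V)² = (1×0.0828)² = 0.00686;  (-1·δI/I)² = (-1×0.0686)² = 0.00471
δR/R = √(0.0116) = 0.108
R = 35.9 Ω, so δR = 0.108 × 35.9 = 3.86 Ω.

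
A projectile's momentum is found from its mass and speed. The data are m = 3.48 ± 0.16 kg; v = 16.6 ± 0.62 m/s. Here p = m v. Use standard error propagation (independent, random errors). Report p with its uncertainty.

Relative error in a monomial: (δp/p)² = Σ (nᵢ · δxᵢ/xᵢ)².
  (1·δm/m)² = (1×0.0460)² = 0.00211;  (1·δv/v)² = (1×0.0373)² = 0.00139
δp/p = √(0.00351) = 0.0592
p = 57.8 kg·m/s, so δp = 0.0592 × 57.8 = 3.42 kg·m/s.

57.8 ± 3.42 kg·m/s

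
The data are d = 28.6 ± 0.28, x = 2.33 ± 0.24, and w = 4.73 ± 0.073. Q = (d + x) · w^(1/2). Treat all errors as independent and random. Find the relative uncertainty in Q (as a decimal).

Let u = d + x = 30.9. δu = √(δd² + δx²) = √(0.0784 + 0.0576) = 0.369, so δu/u = 0.0119.
Q is then a monomial in u, w:
δQ/Q = √((δu/u)² + (½·δw/w)²) = √(0.000142 + 5.95e-05) = 0.0142

0.0142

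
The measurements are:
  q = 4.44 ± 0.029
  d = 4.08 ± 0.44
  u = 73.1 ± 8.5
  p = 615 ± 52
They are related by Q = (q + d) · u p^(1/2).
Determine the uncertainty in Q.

Let w = q + d = 8.52. δw = √(δq² + δd²) = √(0.000841 + 0.194) = 0.441, so δw/w = 0.0518.
Q is then a monomial in w, u, p:
δQ/Q = √((δw/w)² + (1·δu/u)² + (½·δp/p)²) = √(0.00268 + 0.0135 + 0.00179) = 0.134
Q = 15400, so δQ = 0.134 × 15400 = 2070.

2070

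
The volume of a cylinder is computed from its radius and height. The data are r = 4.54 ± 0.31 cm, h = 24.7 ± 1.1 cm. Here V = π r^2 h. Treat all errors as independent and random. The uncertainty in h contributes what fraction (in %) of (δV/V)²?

9.61%

(δV/V)² = (2·δr/r)² + (1·δh/h)²
  r term: (2×0.0683)² = 0.0186
  h term: (1×0.0445)² = 0.00198
Total = 0.0206. Share from h = 0.00198/0.0206 = 0.0961.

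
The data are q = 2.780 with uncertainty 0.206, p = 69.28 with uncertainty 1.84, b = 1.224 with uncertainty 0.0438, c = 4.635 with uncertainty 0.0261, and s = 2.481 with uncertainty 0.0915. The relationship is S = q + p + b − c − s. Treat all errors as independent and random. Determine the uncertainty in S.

Sums and differences: (δS)² = Σ (cᵢ δxᵢ)².
  (δq)² = 0.0424;  (δp)² = 3.39;  (δb)² = 0.00192;  (δc)² = 0.000681;  (δs)² = 0.00837
δS = √(3.44) = 1.85

1.85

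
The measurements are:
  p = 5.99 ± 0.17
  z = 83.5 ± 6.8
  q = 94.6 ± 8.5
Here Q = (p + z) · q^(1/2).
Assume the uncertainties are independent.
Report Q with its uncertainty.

Let u = p + z = 89.5. δu = √(δp² + δz²) = √(0.0289 + 46.2) = 6.80, so δu/u = 0.0760.
Q is then a monomial in u, q:
δQ/Q = √((δu/u)² + (½·δq/q)²) = √(0.00578 + 0.00202) = 0.0883
Q = 870, so δQ = 0.0883 × 870 = 76.9.

870 ± 76.9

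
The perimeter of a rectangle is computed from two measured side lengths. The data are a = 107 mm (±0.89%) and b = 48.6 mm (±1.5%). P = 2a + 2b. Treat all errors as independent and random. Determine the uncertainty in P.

2.40 mm

Each term contributes (cᵢ δxᵢ)² to (δP)²:
  (2·δa)² = 3.63;  (2·δb)² = 2.13
δP = √(5.75) = 2.40 mm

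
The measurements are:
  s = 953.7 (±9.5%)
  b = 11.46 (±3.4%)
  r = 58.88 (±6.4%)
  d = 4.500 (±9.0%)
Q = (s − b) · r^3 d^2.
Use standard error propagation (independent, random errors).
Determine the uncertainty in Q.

1.09e+09

Let u = s − b = 942.2. δu = √(δs² + δb²) = √(8210 + 0.152) = 90.6, so δu/u = 0.0962.
Q is then a monomial in u, r, d:
δQ/Q = √((δu/u)² + (3·δr/r)² + (2·δd/d)²) = √(0.00925 + 0.0369 + 0.0324) = 0.280
Q = 3.895e+09, so δQ = 0.280 × 3.895e+09 = 1.09e+09.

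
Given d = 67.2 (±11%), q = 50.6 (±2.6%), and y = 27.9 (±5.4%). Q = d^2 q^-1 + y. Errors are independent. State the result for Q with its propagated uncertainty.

Let p = d^2·q^-1 = 89.2. δp/p = √((2·δd/d)² + (-1·δq/q)²) = √(0.0484 + 0.000676) = 0.222, so δp = 19.8.
Q = p + y: δQ = √(δp² + δy²) = √(391 + 2.27) = 19.8
Q = 117.

117 ± 19.8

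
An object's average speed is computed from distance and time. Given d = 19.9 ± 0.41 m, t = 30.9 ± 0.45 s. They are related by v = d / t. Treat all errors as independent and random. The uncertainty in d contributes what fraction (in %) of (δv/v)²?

(δv/v)² = (1·δd/d)² + (-1·δt/t)²
  d term: (1×0.0206)² = 0.000424
  t term: (-1×0.0146)² = 0.000212
Total = 0.000637. Share from d = 0.000424/0.000637 = 0.667.

66.7%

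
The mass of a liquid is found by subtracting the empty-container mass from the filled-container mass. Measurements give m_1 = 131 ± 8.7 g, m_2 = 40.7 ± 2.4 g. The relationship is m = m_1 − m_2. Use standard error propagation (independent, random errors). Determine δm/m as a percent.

Absolute uncertainties add in quadrature for a linear combination:
  (δm_1)² = 75.7;  (δm_2)² = 5.76
δm = √(81.4) = 9.02 g
m = 90.3 g, so δm/m = 9.02/90.3 = 0.0999.

9.99%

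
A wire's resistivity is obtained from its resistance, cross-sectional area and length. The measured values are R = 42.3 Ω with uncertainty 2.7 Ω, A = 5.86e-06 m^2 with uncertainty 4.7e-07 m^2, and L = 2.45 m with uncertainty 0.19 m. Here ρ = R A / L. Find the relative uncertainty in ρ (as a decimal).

0.129

Products/powers → add relative errors in quadrature, weighted by exponent:
  (1·δR/R)² = (1×0.0638)² = 0.00407;  (1·δA/A)² = (1×0.0802)² = 0.00643;  (-1·δL/L)² = (-1×0.0776)² = 0.00601
δρ/ρ = √(0.0165) = 0.129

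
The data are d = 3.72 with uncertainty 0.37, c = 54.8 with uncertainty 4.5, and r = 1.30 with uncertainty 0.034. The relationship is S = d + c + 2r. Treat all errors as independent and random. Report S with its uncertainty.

Each term contributes (cᵢ δxᵢ)² to (δS)²:
  (δd)² = 0.137;  (δc)² = 20.2;  (2·δr)² = 0.00462
δS = √(20.4) = 4.52
S = 61.1.

61.1 ± 4.52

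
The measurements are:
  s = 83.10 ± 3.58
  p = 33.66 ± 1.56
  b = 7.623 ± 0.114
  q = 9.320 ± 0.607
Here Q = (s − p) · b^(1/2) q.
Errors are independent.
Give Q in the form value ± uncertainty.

1272 ± 131

Let u = s − p = 49.44. δu = √(δs² + δp²) = √(12.8 + 2.43) = 3.91, so δu/u = 0.0790.
Q is then a monomial in u, b, q:
δQ/Q = √((δu/u)² + (½·δb/b)² + (1·δq/q)²) = √(0.00624 + 5.59e-05 + 0.00424) = 0.103
Q = 1272, so δQ = 0.103 × 1272 = 131.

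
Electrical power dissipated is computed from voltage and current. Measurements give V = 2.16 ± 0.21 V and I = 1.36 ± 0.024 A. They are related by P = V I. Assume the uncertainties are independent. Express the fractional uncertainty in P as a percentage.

9.88%

For a monomial P ∝ V, I, fractional errors add in quadrature:
  (1·δV/V)² = (1×0.0972)² = 0.00945;  (1·δI/I)² = (1×0.0176)² = 0.000311
δP/P = √(0.00976) = 0.0988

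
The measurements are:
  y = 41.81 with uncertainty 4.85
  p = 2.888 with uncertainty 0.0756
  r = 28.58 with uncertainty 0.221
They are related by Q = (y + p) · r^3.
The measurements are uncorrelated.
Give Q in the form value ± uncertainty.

(1.043 ± 0.116) × 10^6

Let u = y + p = 44.70. δu = √(δy² + δp²) = √(23.5 + 0.00572) = 4.85, so δu/u = 0.109.
Q is then a monomial in u, r:
δQ/Q = √((δu/u)² + (3·δr/r)²) = √(0.0118 + 0.000538) = 0.111
Q = 1.043e+06, so δQ = 0.111 × 1.043e+06 = 1.16e+05.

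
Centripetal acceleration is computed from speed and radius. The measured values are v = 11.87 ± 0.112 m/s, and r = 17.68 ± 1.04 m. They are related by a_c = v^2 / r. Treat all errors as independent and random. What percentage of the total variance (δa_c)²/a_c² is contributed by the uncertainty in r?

(δa_c/a_c)² = (2·δv/v)² + (-1·δr/r)²
  v term: (2×0.00944)² = 0.000356
  r term: (-1×0.0588)² = 0.00346
Total = 0.00382. Share from r = 0.00346/0.00382 = 0.907.

90.7%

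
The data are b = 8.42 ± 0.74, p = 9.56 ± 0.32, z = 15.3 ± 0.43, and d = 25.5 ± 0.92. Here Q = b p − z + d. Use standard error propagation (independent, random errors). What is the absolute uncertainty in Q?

Let w = b·p = 80.5. δw/w = √((1·δb/b)² + (1·δp/p)²) = √(0.00772 + 0.00112) = 0.0940, so δw = 7.57.
Q = w − z + d: δQ = √(δw² + δz² + δd²) = √(57.3 + 0.185 + 0.846) = 7.64

7.64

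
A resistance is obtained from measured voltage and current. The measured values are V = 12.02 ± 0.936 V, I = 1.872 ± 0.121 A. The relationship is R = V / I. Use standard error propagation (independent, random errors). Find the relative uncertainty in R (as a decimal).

Products/powers → add relative errors in quadrature, weighted by exponent:
  (1·δV/V)² = (1×0.0779)² = 0.00606;  (-1·δI/I)² = (-1×0.0646)² = 0.00418
δR/R = √(0.0102) = 0.101

0.101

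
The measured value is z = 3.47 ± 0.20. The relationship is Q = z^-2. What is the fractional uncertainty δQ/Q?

Products/powers → add relative errors in quadrature, weighted by exponent:
  (-2·δz/z)² = (-2×0.0576)² = 0.0133
δQ/Q = √(0.0133) = 0.115

0.115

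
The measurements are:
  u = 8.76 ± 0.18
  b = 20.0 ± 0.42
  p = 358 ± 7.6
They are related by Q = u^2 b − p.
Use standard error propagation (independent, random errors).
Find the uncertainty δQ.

71.2

Let w = u^2·b = 1530. δw/w = √((2·δu/u)² + (1·δb/b)²) = √(0.00169 + 0.000441) = 0.0462, so δw = 70.8.
Q = w − p: δQ = √(δw² + δp²) = √(5020 + 57.8) = 71.2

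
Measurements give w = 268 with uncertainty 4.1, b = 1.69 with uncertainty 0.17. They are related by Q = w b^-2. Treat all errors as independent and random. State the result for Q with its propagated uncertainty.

93.8 ± 18.9

Q is a product of powers, so relative uncertainties combine in quadrature:
  (1·δw/w)² = (1×0.0153)² = 0.000234;  (-2·δb/b)² = (-2×0.101)² = 0.0405
δQ/Q = √(0.0407) = 0.202
Q = 93.8, so δQ = 0.202 × 93.8 = 18.9.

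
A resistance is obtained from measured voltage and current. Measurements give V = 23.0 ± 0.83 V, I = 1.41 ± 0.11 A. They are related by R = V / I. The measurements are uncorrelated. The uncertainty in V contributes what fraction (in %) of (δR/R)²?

17.6%

(δR/R)² = (1·δV/V)² + (-1·δI/I)²
  V term: (1×0.0361)² = 0.00130
  I term: (-1×0.0780)² = 0.00609
Total = 0.00739. Share from V = 0.00130/0.00739 = 0.176.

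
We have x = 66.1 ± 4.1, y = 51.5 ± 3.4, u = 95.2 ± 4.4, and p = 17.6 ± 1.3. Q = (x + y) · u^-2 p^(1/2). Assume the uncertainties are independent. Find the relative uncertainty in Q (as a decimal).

Let w = x + y = 118. δw = √(δx² + δy²) = √(16.8 + 11.6) = 5.33, so δw/w = 0.0453.
Q is then a monomial in w, u, p:
δQ/Q = √((δw/w)² + (-2·δu/u)² + (½·δp/p)²) = √(0.00205 + 0.00854 + 0.00136) = 0.109

0.109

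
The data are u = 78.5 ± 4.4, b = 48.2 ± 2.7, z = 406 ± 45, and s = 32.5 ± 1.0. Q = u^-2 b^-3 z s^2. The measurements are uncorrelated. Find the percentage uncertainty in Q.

Relative error in a monomial: (δQ/Q)² = Σ (nᵢ · δxᵢ/xᵢ)².
  (-2·δu/u)² = (-2×0.0561)² = 0.0126;  (-3·δb/b)² = (-3×0.0560)² = 0.0282;  (1·δz/z)² = (1×0.111)² = 0.0123;  (2·δs/s)² = (2×0.0308)² = 0.00379
δQ/Q = √(0.0569) = 0.238

23.8%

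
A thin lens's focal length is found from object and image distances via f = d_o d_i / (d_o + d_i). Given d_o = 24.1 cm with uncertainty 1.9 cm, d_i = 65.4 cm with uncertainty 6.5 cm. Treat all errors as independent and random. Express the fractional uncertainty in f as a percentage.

∂f/∂d_o = (d_i/(d_o+d_i))² = 0.534;  ∂f/∂d_i = (d_o/(d_o+d_i))² = 0.0725
δf = √((∂f/∂d_o · δd_o)² + (∂f/∂d_i · δd_i)²) = √(1.03 + 0.222) = 1.12 cm
f = 17.6 cm, so δf/f = 1.12/17.6 = 0.0635.

6.35%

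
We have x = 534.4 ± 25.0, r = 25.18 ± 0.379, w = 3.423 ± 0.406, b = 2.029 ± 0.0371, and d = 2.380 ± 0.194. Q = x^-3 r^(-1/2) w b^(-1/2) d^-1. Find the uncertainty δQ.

For a monomial Q ∝ x^-3, r^(-1/2), w, b^(-1/2), d^-1, fractional errors add in quadrature:
  (-3·δx/x)² = (-3×0.0468)² = 0.0197;  (−½·δr/r)² = (-0.5×0.0151)² = 5.66e-05;  (1·δw/w)² = (1×0.119)² = 0.0141;  (−½·δb/b)² = (-0.5×0.0183)² = 8.36e-05;  (-1·δd/d)² = (-1×0.0815)² = 0.00664
δQ/Q = √(0.0405) = 0.201
Q = 1.318e-09, so δQ = 0.201 × 1.318e-09 = 2.65e-10.

2.65e-10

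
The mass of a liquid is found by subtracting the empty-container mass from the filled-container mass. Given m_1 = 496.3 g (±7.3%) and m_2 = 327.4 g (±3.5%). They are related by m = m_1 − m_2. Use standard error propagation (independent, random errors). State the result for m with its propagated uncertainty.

168.9 ± 38.0 g

For a sum/difference, combine absolute errors in quadrature:
  (δm_1)² = 1310;  (δm_2)² = 131
δm = √(1440) = 38.0 g
m = 168.9 g.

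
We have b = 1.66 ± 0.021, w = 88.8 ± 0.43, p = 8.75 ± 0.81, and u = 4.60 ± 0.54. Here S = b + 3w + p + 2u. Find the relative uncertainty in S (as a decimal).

Sums and differences: (δS)² = Σ (cᵢ δxᵢ)².
  (δb)² = 0.000441;  (3·δw)² = 1.66;  (δp)² = 0.656;  (2·δu)² = 1.17
δS = √(3.49) = 1.87
S = 286, so δS/S = 1.87/286 = 0.00653.

0.00653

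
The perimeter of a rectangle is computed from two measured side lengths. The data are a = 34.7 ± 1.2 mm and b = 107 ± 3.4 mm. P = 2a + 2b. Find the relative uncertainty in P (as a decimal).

0.0254

For a sum/difference, combine absolute errors in quadrature:
  (2·δa)² = 5.76;  (2·δb)² = 46.2
δP = √(52.0) = 7.21 mm
P = 283 mm, so δP/P = 7.21/283 = 0.0254.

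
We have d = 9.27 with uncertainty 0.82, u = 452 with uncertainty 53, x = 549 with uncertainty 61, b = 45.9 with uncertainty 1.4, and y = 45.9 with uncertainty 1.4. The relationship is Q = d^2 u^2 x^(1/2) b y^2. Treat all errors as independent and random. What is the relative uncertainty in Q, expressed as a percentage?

30.7%

Products/powers → add relative errors in quadrature, weighted by exponent:
  (2·δd/d)² = (2×0.0885)² = 0.0313;  (2·δu/u)² = (2×0.117)² = 0.0550;  (½·δx/x)² = (0.5×0.111)² = 0.00309;  (1·δb/b)² = (1×0.0305)² = 0.000930;  (2·δy/y)² = (2×0.0305)² = 0.00372
δQ/Q = √(0.0940) = 0.307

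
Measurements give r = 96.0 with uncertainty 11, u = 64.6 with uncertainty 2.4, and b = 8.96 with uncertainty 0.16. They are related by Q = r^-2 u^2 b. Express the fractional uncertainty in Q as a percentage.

24.2%

For a monomial Q ∝ r^-2, u^2, b, fractional errors add in quadrature:
  (-2·δr/r)² = (-2×0.115)² = 0.0525;  (2·δu/u)² = (2×0.0372)² = 0.00552;  (1·δb/b)² = (1×0.0179)² = 0.000319
δQ/Q = √(0.0584) = 0.242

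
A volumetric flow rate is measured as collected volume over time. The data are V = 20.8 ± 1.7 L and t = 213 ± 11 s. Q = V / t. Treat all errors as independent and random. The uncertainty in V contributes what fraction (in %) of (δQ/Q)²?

71.5%

(δQ/Q)² = (1·δV/V)² + (-1·δt/t)²
  V term: (1×0.0817)² = 0.00668
  t term: (-1×0.0516)² = 0.00267
Total = 0.00935. Share from V = 0.00668/0.00935 = 0.715.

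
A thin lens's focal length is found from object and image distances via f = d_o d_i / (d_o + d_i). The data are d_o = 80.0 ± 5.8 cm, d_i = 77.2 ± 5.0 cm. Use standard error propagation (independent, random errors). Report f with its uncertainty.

∂f/∂d_o = (d_i/(d_o+d_i))² = 0.241;  ∂f/∂d_i = (d_o/(d_o+d_i))² = 0.259
δf = √((∂f/∂d_o · δd_o)² + (∂f/∂d_i · δd_i)²) = √(1.96 + 1.68) = 1.91 cm
f = 39.3 cm.

39.3 ± 1.91 cm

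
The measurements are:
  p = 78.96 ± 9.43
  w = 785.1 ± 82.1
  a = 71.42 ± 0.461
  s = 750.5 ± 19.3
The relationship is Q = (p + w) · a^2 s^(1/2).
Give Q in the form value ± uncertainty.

(1.207 ± 0.118) × 10^8

Let u = p + w = 864.1. δu = √(δp² + δw²) = √(88.9 + 6740) = 82.6, so δu/u = 0.0956.
Q is then a monomial in u, a, s:
δQ/Q = √((δu/u)² + (2·δa/a)² + (½·δs/s)²) = √(0.00915 + 0.000167 + 0.000165) = 0.0974
Q = 1.207e+08, so δQ = 0.0974 × 1.207e+08 = 1.18e+07.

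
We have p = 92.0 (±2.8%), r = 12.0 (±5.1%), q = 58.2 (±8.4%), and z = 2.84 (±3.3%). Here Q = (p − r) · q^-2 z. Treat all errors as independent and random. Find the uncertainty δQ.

0.0117

Let u = p − r = 80.0. δu = √(δp² + δr²) = √(6.64 + 0.375) = 2.65, so δu/u = 0.0331.
Q is then a monomial in u, q, z:
δQ/Q = √((δu/u)² + (-2·δq/q)² + (1·δz/z)²) = √(0.00110 + 0.0282 + 0.00109) = 0.174
Q = 0.0671, so δQ = 0.174 × 0.0671 = 0.0117.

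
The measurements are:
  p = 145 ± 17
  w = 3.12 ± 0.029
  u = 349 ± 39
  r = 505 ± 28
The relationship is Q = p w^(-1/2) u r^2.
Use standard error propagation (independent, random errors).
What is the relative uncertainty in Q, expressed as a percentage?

Relative error in a monomial: (δQ/Q)² = Σ (nᵢ · δxᵢ/xᵢ)².
  (1·δp/p)² = (1×0.117)² = 0.0137;  (−½·δw/w)² = (-0.5×0.00929)² = 2.16e-05;  (1·δu/u)² = (1×0.112)² = 0.0125;  (2·δr/r)² = (2×0.0554)² = 0.0123
δQ/Q = √(0.0386) = 0.196

19.6%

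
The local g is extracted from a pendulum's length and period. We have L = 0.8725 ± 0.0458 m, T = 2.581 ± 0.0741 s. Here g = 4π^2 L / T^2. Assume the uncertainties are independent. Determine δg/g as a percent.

Since g is a product/quotient, work with relative uncertainties:
  (1·δL/L)² = (1×0.0525)² = 0.00276;  (-2·δT/T)² = (-2×0.0287)² = 0.00330
δg/g = √(0.00605) = 0.0778

7.78%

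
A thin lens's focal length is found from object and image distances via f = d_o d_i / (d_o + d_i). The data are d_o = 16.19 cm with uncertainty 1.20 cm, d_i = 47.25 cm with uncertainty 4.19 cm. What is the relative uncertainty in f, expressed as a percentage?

5.97%

∂f/∂d_o = (d_i/(d_o+d_i))² = 0.555;  ∂f/∂d_i = (d_o/(d_o+d_i))² = 0.0651
δf = √((∂f/∂d_o · δd_o)² + (∂f/∂d_i · δd_i)²) = √(0.443 + 0.0745) = 0.719 cm
f = 12.06 cm, so δf/f = 0.719/12.06 = 0.0597.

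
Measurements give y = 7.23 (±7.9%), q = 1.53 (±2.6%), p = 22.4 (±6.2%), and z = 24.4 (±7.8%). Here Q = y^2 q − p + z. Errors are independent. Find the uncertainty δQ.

13.0

Let w = y^2·q = 80.0. δw/w = √((2·δy/y)² + (1·δq/q)²) = √(0.0250 + 0.000676) = 0.160, so δw = 12.8.
Q = w − p + z: δQ = √(δw² + δp² + δz²) = √(164 + 1.93 + 3.62) = 13.0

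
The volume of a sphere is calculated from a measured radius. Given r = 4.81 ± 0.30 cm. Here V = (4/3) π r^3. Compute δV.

87.2 cm^3

V ∝ r^3, so δV/V = |3| · δr/r = 3 × 0.0624 = 0.187.
V = 466 cm^3, so δV = 0.187 × 466 = 87.2 cm^3.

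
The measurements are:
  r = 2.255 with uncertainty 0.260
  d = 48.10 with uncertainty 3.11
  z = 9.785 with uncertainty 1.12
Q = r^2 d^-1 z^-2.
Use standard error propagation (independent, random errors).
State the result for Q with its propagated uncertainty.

Each factor contributes (exponent × relative error)² to (δQ/Q)²:
  (2·δr/r)² = (2×0.115)² = 0.0532;  (-1·δd/d)² = (-1×0.0647)² = 0.00418;  (-2·δz/z)² = (-2×0.114)² = 0.0524
δQ/Q = √(0.110) = 0.331
Q = 0.001104, so δQ = 0.331 × 0.001104 = 0.000366.

0.001104 ± 0.000366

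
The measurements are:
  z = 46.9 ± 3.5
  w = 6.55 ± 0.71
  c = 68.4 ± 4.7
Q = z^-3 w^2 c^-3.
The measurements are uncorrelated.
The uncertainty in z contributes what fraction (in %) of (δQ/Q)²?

(δQ/Q)² = (-3·δz/z)² + (2·δw/w)² + (-3·δc/c)²
  z term: (-3×0.0746)² = 0.0501
  w term: (2×0.108)² = 0.0470
  c term: (-3×0.0687)² = 0.0425
Total = 0.140. Share from z = 0.0501/0.140 = 0.359.

35.9%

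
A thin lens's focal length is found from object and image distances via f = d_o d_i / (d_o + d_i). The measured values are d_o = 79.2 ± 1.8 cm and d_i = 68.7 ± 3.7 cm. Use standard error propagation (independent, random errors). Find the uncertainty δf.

1.13 cm

∂f/∂d_o = (d_i/(d_o+d_i))² = 0.216;  ∂f/∂d_i = (d_o/(d_o+d_i))² = 0.287
δf = √((∂f/∂d_o · δd_o)² + (∂f/∂d_i · δd_i)²) = √(0.151 + 1.13) = 1.13 cm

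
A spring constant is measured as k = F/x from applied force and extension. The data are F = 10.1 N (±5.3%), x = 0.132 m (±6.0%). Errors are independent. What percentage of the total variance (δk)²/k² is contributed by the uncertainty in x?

(δk/k)² = (1·δF/F)² + (-1·δx/x)²
  F term: (1×0.0530)² = 0.00281
  x term: (-1×0.0600)² = 0.00360
Total = 0.00641. Share from x = 0.00360/0.00641 = 0.562.

56.2%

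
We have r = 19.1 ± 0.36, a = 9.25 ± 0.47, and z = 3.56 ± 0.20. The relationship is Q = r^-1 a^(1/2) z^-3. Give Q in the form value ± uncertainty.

0.00353 ± 0.000605

Q is a product of powers, so relative uncertainties combine in quadrature:
  (-1·δr/r)² = (-1×0.0188)² = 0.000355;  (½·δa/a)² = (0.5×0.0508)² = 0.000645;  (-3·δz/z)² = (-3×0.0562)² = 0.0284
δQ/Q = √(0.0294) = 0.171
Q = 0.00353, so δQ = 0.171 × 0.00353 = 0.000605.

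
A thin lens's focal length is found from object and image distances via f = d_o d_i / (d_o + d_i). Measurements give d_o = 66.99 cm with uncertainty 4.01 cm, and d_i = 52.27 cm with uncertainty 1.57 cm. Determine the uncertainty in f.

∂f/∂d_o = (d_i/(d_o+d_i))² = 0.192;  ∂f/∂d_i = (d_o/(d_o+d_i))² = 0.316
δf = √((∂f/∂d_o · δd_o)² + (∂f/∂d_i · δd_i)²) = √(0.593 + 0.245) = 0.916 cm

0.916 cm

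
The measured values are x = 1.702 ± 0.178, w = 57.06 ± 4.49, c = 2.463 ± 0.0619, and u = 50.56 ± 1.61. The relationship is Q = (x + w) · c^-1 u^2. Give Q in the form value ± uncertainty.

Let h = x + w = 58.76. δh = √(δx² + δw²) = √(0.0317 + 20.2) = 4.49, so δh/h = 0.0765.
Q is then a monomial in h, c, u:
δQ/Q = √((δh/h)² + (-1·δc/c)² + (2·δu/u)²) = √(0.00585 + 0.000632 + 0.00406) = 0.103
Q = 60990, so δQ = 0.103 × 60990 = 6260.

60990 ± 6260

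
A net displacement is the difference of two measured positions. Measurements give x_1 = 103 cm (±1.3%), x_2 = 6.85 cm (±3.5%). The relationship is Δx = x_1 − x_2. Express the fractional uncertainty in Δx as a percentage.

Each term contributes (cᵢ δxᵢ)² to (δΔx)²:
  (δx_1)² = 1.79;  (δx_2)² = 0.0575
δΔx = √(1.85) = 1.36 cm
Δx = 96.2 cm, so δΔx/Δx = 1.36/96.2 = 0.0141.

1.41%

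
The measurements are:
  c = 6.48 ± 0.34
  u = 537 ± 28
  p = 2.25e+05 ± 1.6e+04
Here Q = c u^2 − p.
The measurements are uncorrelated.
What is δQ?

2.19e+05

Let w = c·u^2 = 1.87e+06. δw/w = √((1·δc/c)² + (2·δu/u)²) = √(0.00275 + 0.0109) = 0.117, so δw = 2.18e+05.
Q = w − p: δQ = √(δw² + δp²) = √(4.76e+10 + 2.56e+08) = 2.19e+05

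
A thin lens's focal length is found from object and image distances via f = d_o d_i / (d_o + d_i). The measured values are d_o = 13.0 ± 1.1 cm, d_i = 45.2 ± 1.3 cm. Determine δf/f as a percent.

∂f/∂d_o = (d_i/(d_o+d_i))² = 0.603;  ∂f/∂d_i = (d_o/(d_o+d_i))² = 0.0499
δf = √((∂f/∂d_o · δd_o)² + (∂f/∂d_i · δd_i)²) = √(0.440 + 0.00421) = 0.667 cm
f = 10.1 cm, so δf/f = 0.667/10.1 = 0.0660.

6.60%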